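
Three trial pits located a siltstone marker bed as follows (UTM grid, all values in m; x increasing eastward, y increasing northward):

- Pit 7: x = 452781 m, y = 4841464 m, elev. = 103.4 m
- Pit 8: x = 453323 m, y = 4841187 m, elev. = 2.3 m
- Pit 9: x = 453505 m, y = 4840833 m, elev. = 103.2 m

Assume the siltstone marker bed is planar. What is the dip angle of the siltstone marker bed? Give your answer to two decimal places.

Let the plane be z = a·x + b·y + c.
Pit 8−Pit 7: 542a − 277b = −101.1;  Pit 9−Pit 7: 724a − 631b = −0.2.
Solving gives a = −0.45060, b = −0.51669.
Gradient magnitude |∇z| = √(a² + b²) = √(0.20304 + 0.26697) = 0.68557.
True dip = arctan(0.68557) = 34.43°, dipping toward NE (azimuth ≈ 041°).

34.43°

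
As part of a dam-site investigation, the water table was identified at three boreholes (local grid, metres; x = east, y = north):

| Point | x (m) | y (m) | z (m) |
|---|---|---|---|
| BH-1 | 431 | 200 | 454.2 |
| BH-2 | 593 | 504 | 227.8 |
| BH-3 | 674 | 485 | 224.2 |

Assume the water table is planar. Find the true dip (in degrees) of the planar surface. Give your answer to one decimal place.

Two edge vectors: BH-1→BH-2 = (162, 304, -226.4), BH-1→BH-3 = (243, 285, -230).
Normal n = (BH-1→BH-2) × (BH-1→BH-3) = (-5396, -17755.2, -27702).
So ∂z/∂x = −n_x/n_z = −0.19479 and ∂z/∂y = −n_y/n_z = −0.64094.
Gradient magnitude |∇z| = √(a² + b²) = √(0.03794 + 0.41080) = 0.66988.
True dip = arctan(0.66988) = 33.8°, dipping toward NNE (azimuth ≈ 017°).

33.8°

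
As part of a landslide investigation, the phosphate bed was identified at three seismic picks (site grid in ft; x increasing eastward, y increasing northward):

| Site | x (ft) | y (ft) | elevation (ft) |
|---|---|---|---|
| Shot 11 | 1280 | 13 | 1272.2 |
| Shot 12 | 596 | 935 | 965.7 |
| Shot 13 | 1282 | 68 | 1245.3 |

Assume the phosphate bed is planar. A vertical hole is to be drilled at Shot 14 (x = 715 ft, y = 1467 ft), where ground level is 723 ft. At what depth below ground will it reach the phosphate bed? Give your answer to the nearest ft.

Two edge vectors: Shot 11→Shot 12 = (-684, 922, -306.5), Shot 11→Shot 13 = (2, 55, -26.9).
Normal n = (Shot 11→Shot 12) × (Shot 11→Shot 13) = (-7944.3, -19012.6, -39464).
So ∂z/∂x = −n_x/n_z = −0.20130 and ∂z/∂y = −n_y/n_z = −0.48177.
Intercept c from Shot 11: 1272.2 + 257.67 + 6.26 = 1536.13.
At (715, 1467): z_contact = −143.9 − 706.8 + 1536.13 = 685.4 ft.
Depth below ground = 723 − 685.4 = 38 ft.

38 ft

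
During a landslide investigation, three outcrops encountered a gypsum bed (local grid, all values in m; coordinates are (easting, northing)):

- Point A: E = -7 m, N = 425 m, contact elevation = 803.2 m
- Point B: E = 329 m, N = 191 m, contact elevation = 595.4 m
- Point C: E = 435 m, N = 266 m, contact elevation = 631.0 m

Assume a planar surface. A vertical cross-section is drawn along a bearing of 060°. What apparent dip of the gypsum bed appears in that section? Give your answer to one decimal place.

12.1°

Let the plane be z = a·E + b·N + c.
Point B−Point A: 336a − 234b = −207.8;  Point C−Point A: 442a − 159b = −172.2.
Solving gives a = −0.14508, b = 0.67971.
Unit vector along 060° is (sin 60°, cos 60°) = (0.8660, 0.5000).
Slope in that direction = a·(0.8660) + b·(0.5000) = 0.21421.
Apparent dip = arctan|0.21421| = 12.1° (true dip is 34.8°, so apparent ≤ true as expected).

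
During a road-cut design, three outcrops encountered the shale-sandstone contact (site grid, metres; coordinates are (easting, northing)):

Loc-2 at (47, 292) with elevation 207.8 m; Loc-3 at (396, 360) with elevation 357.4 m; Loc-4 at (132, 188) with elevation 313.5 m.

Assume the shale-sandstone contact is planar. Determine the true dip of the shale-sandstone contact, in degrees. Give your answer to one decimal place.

38.3°

Let the plane be z = a·E + b·N + c.
Loc-3−Loc-2: 349a + 68b = 149.6;  Loc-4−Loc-2: 85a − 104b = 105.7.
Solving gives a = 0.54059, b = −0.57452.
Gradient magnitude |∇z| = √(a² + b²) = √(0.29224 + 0.33007) = 0.78887.
True dip = arctan(0.78887) = 38.3°, dipping toward NW (azimuth ≈ 317°).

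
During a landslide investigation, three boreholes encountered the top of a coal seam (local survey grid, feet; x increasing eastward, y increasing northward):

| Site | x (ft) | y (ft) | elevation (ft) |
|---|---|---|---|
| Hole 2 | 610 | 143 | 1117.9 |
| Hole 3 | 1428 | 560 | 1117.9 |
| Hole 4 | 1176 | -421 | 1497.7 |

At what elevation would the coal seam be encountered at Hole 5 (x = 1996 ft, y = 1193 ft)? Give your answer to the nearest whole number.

965 ft

Two edge vectors: Hole 2→Hole 3 = (818, 417, 0), Hole 2→Hole 4 = (566, -564, 379.8).
Normal n = (Hole 2→Hole 3) × (Hole 2→Hole 4) = (158376.6, -310676.4, -697374).
So ∂z/∂x = −n_x/n_z = 0.22710 and ∂z/∂y = −n_y/n_z = −0.44549.
Intercept c from Hole 2: 1117.9 − 138.53 + 63.71 = 1043.07.
At (1996, 1193): z = 453.3 − 531.5 + 1043.07 = 964.9 ft.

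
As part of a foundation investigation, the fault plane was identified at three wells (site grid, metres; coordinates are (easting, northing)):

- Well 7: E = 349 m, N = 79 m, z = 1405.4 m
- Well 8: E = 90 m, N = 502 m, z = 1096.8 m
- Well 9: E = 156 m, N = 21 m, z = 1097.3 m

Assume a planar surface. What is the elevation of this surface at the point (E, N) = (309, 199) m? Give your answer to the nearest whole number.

1369 m

Two edge vectors: Well 7→Well 8 = (-259, 423, -308.6), Well 7→Well 9 = (-193, -58, -308.1).
Normal n = (Well 7→Well 8) × (Well 7→Well 9) = (-148225.1, -20238.1, 96661).
So ∂z/∂E = −n_x/n_z = 1.53345 and ∂z/∂N = −n_y/n_z = 0.20937.
Intercept c from Well 7: 1405.4 − 535.18 − 16.54 = 853.68.
At (309, 199): z = 473.8 + 41.7 + 853.68 = 1369.2 m.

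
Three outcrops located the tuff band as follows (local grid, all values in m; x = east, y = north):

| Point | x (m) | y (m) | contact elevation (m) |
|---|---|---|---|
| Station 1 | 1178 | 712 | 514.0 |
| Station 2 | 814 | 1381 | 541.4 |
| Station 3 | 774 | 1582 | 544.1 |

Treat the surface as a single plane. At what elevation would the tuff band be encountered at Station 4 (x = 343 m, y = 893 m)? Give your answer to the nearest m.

580 m

Let the plane be z = a·x + b·y + c.
Station 2−Station 1: −364a + 669b = 27.4;  Station 3−Station 1: −404a + 870b = 30.1.
Solving gives a = −0.07976, b = −0.00244.
Then c = 514 − a·1178 − b·712 = 609.69.
At (343, 893): z = −27.4 − 2.2 + 609.69 = 580.2 m.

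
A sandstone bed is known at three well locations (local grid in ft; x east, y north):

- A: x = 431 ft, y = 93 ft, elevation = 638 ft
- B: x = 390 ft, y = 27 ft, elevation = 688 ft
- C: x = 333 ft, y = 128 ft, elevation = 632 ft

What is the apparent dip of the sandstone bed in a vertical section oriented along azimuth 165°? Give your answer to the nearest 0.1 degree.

30.3°

Two edge vectors: A→B = (-41, -66, 50), A→C = (-98, 35, -6).
Normal n = (A→B) × (A→C) = (-1354, -5146, -7903).
So ∂z/∂x = −n_x/n_z = −0.17133 and ∂z/∂y = −n_y/n_z = −0.65115.
Unit vector along 165° is (sin 165°, cos 165°) = (0.2588, -0.9659).
Slope in that direction = a·(0.2588) + b·(-0.9659) = 0.58462.
Apparent dip = arctan|0.58462| = 30.3° (true dip is 34.0°, so apparent ≤ true as expected).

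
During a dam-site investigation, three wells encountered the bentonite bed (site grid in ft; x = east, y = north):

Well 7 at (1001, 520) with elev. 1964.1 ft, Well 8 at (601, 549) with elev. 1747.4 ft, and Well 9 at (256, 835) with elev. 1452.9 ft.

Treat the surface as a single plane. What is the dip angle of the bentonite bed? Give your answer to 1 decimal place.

Let the plane be z = a·x + b·y + c.
Well 8−Well 7: −400a + 29b = −216.7;  Well 9−Well 7: −745a + 315b = −511.2.
Solving gives a = 0.51186, b = −0.41227.
Gradient magnitude |∇z| = √(a² + b²) = √(0.26200 + 0.16996) = 0.65724.
True dip = arctan(0.65724) = 33.3°, dipping toward NW (azimuth ≈ 309°).

33.3°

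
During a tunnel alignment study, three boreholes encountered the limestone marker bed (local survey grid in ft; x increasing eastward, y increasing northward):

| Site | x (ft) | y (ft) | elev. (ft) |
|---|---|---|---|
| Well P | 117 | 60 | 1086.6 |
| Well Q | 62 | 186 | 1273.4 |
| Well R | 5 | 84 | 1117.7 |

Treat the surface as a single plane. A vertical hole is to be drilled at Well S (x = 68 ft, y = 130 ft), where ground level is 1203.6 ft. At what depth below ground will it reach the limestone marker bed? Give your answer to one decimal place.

14.0 ft

Two edge vectors: Well P→Well Q = (-55, 126, 186.8), Well P→Well R = (-112, 24, 31.1).
Normal n = (Well P→Well Q) × (Well P→Well R) = (-564.6, -19211.1, 12792).
So ∂z/∂x = −n_x/n_z = 0.04414 and ∂z/∂y = −n_y/n_z = 1.50181.
Intercept c from Well P: 1086.6 − 5.16 − 90.11 = 991.33.
At (68, 130): z_contact = 3.00 + 195.23 + 991.33 = 1189.56 ft.
Depth below ground = 1203.6 − 1189.56 = 14.0 ft.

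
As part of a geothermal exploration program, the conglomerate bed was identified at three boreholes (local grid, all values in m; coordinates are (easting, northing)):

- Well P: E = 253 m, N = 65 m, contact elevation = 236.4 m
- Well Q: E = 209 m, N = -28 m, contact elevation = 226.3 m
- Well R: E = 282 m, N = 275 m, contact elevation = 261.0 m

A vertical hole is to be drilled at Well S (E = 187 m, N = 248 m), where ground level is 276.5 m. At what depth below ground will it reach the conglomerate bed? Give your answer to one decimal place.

Two edge vectors: Well P→Well Q = (-44, -93, -10.1), Well P→Well R = (29, 210, 24.6).
Normal n = (Well P→Well Q) × (Well P→Well R) = (-166.8, 789.5, -6543).
So ∂z/∂E = −n_x/n_z = −0.02549 and ∂z/∂N = −n_y/n_z = 0.12066.
Intercept c from Well P: 236.4 + 6.45 − 7.84 = 235.01.
At (187, 248): z_contact = −4.77 + 29.92 + 235.01 = 260.16 m.
Depth below ground = 276.5 − 260.16 = 16.3 m.

16.3 m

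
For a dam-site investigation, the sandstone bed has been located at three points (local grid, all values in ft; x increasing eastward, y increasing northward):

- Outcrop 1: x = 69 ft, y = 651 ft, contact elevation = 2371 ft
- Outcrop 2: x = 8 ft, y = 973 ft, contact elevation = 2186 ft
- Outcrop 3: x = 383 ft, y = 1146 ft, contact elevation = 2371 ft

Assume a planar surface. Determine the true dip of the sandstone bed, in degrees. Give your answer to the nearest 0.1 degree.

39.6°

Two edge vectors: Outcrop 1→Outcrop 2 = (-61, 322, -185), Outcrop 1→Outcrop 3 = (314, 495, 0).
Normal n = (Outcrop 1→Outcrop 2) × (Outcrop 1→Outcrop 3) = (91575, -58090, -131303).
So ∂z/∂x = −n_x/n_z = 0.69743 and ∂z/∂y = −n_y/n_z = −0.44241.
Gradient magnitude |∇z| = √(a² + b²) = √(0.48641 + 0.19573) = 0.82592.
True dip = arctan(0.82592) = 39.6°, dipping toward WNW (azimuth ≈ 302°).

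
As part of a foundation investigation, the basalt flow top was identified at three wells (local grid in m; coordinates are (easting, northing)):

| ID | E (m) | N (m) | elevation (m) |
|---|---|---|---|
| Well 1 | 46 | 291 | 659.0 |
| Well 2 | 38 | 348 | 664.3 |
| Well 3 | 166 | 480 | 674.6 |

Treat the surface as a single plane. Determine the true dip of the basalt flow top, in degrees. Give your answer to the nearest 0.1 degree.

Two edge vectors: Well 1→Well 2 = (-8, 57, 5.3), Well 1→Well 3 = (120, 189, 15.6).
Normal n = (Well 1→Well 2) × (Well 1→Well 3) = (-112.5, 760.8, -8352).
So ∂z/∂E = −n_x/n_z = −0.01347 and ∂z/∂N = −n_y/n_z = 0.09109.
Gradient magnitude |∇z| = √(a² + b²) = √(0.00018 + 0.00830) = 0.09208.
True dip = arctan(0.09208) = 5.3°, dipping toward S (azimuth ≈ 172°).

5.3°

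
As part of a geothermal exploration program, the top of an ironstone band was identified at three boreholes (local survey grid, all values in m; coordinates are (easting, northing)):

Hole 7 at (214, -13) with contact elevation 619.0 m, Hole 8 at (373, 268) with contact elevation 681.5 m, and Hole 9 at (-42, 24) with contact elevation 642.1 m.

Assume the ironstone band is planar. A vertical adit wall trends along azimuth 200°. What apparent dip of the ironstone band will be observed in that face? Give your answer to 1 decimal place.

12.4°

Two edge vectors: Hole 7→Hole 8 = (159, 281, 62.5), Hole 7→Hole 9 = (-256, 37, 23.1).
Normal n = (Hole 7→Hole 8) × (Hole 7→Hole 9) = (4178.6, -19672.9, 77819).
So ∂z/∂E = −n_x/n_z = −0.05370 and ∂z/∂N = −n_y/n_z = 0.25280.
Unit vector along 200° is (sin 200°, cos 200°) = (-0.3420, -0.9397).
Slope in that direction = a·(-0.3420) + b·(-0.9397) = −0.21919.
Apparent dip = arctan|0.21919| = 12.4° (true dip is 14.5°, so apparent ≤ true as expected).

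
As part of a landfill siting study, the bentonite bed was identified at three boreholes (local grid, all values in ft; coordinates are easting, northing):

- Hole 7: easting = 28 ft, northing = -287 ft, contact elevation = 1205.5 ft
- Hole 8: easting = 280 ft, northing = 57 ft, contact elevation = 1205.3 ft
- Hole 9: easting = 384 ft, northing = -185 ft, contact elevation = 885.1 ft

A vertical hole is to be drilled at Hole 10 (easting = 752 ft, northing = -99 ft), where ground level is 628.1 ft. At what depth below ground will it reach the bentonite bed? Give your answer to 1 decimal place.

Two edge vectors: Hole 7→Hole 8 = (252, 344, -0.2), Hole 7→Hole 9 = (356, 102, -320.4).
Normal n = (Hole 7→Hole 8) × (Hole 7→Hole 9) = (-110197.2, 80669.6, -96760).
So ∂z/∂easting = −n_x/n_z = −1.13887 and ∂z/∂northing = −n_y/n_z = 0.83371.
Intercept c from Hole 7: 1205.5 + 31.89 + 239.27 = 1476.66.
At (752, -99): z_contact = −856.43 − 82.54 + 1476.66 = 537.69 ft.
Depth below ground = 628.1 − 537.69 = 90.4 ft.

90.4 ft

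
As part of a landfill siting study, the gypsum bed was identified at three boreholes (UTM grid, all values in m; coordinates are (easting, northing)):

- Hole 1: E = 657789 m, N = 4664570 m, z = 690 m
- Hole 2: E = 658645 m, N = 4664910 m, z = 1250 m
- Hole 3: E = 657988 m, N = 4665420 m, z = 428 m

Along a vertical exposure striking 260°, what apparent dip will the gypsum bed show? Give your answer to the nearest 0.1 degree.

37.0°

Let the plane be z = a·E + b·N + c.
Hole 2−Hole 1: 856a + 340b = 560;  Hole 3−Hole 1: 199a + 850b = −262.
Solving gives a = 0.85626, b = −0.50870.
Unit vector along 260° is (sin 260°, cos 260°) = (-0.9848, -0.1736).
Slope in that direction = a·(-0.9848) + b·(-0.1736) = −0.75492.
Apparent dip = arctan|0.75492| = 37.0° (true dip is 44.9°, so apparent ≤ true as expected).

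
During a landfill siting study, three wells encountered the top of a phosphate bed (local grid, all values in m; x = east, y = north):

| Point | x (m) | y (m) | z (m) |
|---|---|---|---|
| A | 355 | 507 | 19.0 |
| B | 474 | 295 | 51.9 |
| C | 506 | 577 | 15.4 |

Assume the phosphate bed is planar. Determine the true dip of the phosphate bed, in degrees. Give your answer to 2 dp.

Two edge vectors: A→B = (119, -212, 32.9), A→C = (151, 70, -3.6).
Normal n = (A→B) × (A→C) = (-1539.8, 5396.3, 40342).
So ∂z/∂x = −n_x/n_z = 0.03817 and ∂z/∂y = −n_y/n_z = −0.13376.
Gradient magnitude |∇z| = √(a² + b²) = √(0.00146 + 0.01789) = 0.13910.
True dip = arctan(0.13910) = 7.92°, dipping toward NNW (azimuth ≈ 344°).

7.92°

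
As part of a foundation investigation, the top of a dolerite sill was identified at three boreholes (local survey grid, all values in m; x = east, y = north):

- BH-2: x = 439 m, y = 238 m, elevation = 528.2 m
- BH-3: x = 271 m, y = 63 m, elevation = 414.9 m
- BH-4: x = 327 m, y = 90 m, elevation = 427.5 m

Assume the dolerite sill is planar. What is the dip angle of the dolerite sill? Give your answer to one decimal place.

Let the plane be z = a·x + b·y + c.
BH-3−BH-2: −168a − 175b = −113.3;  BH-4−BH-2: −112a − 148b = −100.7.
Solving gives a = −0.16225, b = 0.80319.
Gradient magnitude |∇z| = √(a² + b²) = √(0.02633 + 0.64512) = 0.81942.
True dip = arctan(0.81942) = 39.3°, dipping toward SSE (azimuth ≈ 169°).

39.3°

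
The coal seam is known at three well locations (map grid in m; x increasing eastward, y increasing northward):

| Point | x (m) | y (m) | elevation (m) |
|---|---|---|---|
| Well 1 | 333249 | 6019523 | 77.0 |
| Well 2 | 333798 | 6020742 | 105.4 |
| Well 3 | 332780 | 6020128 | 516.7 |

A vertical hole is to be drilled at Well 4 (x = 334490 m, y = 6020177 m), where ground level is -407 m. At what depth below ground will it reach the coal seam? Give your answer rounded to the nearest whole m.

Two edge vectors: Well 1→Well 2 = (549, 1219, 28.4), Well 1→Well 3 = (-469, 605, 439.7).
Normal n = (Well 1→Well 2) × (Well 1→Well 3) = (518812.3, -254714.9, 903856).
So ∂z/∂x = −n_x/n_z = −0.57399884 and ∂z/∂y = −n_y/n_z = 0.28180916.
Intercept c from Well 1: 77 + 191284.54 − 1696356.72 = −1504995.18.
At (334490, 6020177): z_contact = −191996.9 + 1696541.0 − 1504995.18 = -451.0 m.
Depth below ground = -407 − (-451.0) = 44 m.

44 m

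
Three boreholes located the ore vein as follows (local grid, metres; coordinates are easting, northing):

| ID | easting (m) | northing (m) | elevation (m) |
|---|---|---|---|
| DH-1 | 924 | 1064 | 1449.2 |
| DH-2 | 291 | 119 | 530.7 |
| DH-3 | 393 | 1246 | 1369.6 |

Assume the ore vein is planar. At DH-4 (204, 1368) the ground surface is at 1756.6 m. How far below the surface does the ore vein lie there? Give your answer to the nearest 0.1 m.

Let the plane be z = a·easting + b·northing + c.
DH-2−DH-1: −633a − 945b = −918.5;  DH-3−DH-1: −531a + 182b = −79.6.
Solving gives a = 0.392850, b = 0.708810.
Then c = 1449.2 − a·924 − b·1064 = 332.03.
At (204, 1368): z_contact = 80.14 + 969.65 + 332.03 = 1381.83 m.
Depth below ground = 1756.6 − 1381.83 = 374.8 m.

374.8 m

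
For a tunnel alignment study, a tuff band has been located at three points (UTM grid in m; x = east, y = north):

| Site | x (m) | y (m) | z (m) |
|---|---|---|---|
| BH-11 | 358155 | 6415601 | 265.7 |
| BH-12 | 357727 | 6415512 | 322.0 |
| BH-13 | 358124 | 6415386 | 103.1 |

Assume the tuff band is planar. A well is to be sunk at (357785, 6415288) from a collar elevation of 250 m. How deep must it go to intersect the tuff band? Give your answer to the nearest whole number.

124 m

Let the plane be z = a·x + b·y + c.
BH-12−BH-11: −428a − 89b = 56.3;  BH-13−BH-11: −31a − 215b = −162.6.
Solving gives a = −0.29773249, b = 0.79920794.
Then c = 265.7 − a·358155 − b·6415601 = −5020499.18.
At (357785, 6415288): z_contact = −106524.2 + 5127149.1 − 5020499.18 = 125.7 m.
Depth below ground = 250 − 125.7 = 124 m.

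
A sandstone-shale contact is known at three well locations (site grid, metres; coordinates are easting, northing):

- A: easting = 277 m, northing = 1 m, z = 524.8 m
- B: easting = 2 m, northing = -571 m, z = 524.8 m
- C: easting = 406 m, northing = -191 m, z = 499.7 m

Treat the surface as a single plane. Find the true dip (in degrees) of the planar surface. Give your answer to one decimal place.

7.2°

Two edge vectors: A→B = (-275, -572, 0), A→C = (129, -192, -25.1).
Normal n = (A→B) × (A→C) = (14357.2, -6902.5, 126588).
So ∂z/∂easting = −n_x/n_z = −0.11342 and ∂z/∂northing = −n_y/n_z = 0.05453.
Gradient magnitude |∇z| = √(a² + b²) = √(0.01286 + 0.00297) = 0.12584.
True dip = arctan(0.12584) = 7.2°, dipping toward ESE (azimuth ≈ 116°).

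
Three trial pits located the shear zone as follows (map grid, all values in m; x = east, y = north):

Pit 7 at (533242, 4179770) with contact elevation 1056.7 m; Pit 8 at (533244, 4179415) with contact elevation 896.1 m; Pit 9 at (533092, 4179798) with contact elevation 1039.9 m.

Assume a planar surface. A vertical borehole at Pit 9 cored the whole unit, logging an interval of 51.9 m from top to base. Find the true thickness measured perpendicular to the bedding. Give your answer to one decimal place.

46.5 m

Two edge vectors: Pit 7→Pit 8 = (2, -355, -160.6), Pit 7→Pit 9 = (-150, 28, -16.8).
Normal n = (Pit 7→Pit 8) × (Pit 7→Pit 9) = (10460.8, 24123.6, -53194).
So ∂z/∂x = −n_x/n_z = 0.19665 and ∂z/∂y = −n_y/n_z = 0.45350.
|∇z| = √(a²+b²) = 0.49430, so dip δ = arctan(0.49430) = 26.30°.
True thickness = vertical thickness × cos δ = 51.9 × cos 26.30° = 46.5 m.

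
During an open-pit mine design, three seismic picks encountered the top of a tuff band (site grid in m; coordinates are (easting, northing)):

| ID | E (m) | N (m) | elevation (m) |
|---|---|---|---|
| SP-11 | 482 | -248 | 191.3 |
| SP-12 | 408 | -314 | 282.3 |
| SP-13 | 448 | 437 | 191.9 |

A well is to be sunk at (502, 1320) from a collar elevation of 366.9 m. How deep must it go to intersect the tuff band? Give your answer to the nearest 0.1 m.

289.5 m

Let the plane be z = a·E + b·N + c.
SP-12−SP-11: −74a − 66b = 91;  SP-13−SP-11: −34a + 685b = 0.6.
Solving gives a = −1.178347, b = −0.057611.
Then c = 191.3 − a·482 − b·-248 = 744.98.
At (502, 1320): z_contact = −591.53 − 76.05 + 744.98 = 77.40 m.
Depth below ground = 366.9 − 77.40 = 289.5 m.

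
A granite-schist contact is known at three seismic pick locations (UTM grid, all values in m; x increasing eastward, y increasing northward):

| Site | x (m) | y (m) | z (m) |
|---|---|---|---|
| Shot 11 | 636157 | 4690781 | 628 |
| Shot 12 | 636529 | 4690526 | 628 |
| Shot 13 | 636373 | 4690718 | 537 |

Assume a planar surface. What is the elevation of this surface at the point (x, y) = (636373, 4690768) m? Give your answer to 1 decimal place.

Let the plane be z = a·x + b·y + c.
Shot 12−Shot 11: 372a − 255b = 0;  Shot 13−Shot 11: 216a − 63b = −91.
Solving gives a = −0.733314372, b = −1.069776261.
Then c = 628 − a·636157 − b·4690781 = 5485217.23.
At (636373, 4690768): z = −466661.5 − 5018072.3 + 5485217.23 = 483.5 m.

483.5 m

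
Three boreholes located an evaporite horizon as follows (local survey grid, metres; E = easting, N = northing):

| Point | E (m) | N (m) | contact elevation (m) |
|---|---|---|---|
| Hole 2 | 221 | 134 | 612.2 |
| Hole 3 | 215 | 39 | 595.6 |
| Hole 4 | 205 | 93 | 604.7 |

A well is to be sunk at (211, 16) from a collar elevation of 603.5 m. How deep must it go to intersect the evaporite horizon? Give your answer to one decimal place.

12.0 m

Let the plane be z = a·E + b·N + c.
Hole 3−Hole 2: −6a − 95b = −16.6;  Hole 4−Hole 2: −16a − 41b = −7.5.
Solving gives a = 0.02504, b = 0.17316.
Then c = 612.2 − a·221 − b·134 = 583.46.
At (211, 16): z_contact = 5.28 + 2.77 + 583.46 = 591.52 m.
Depth below ground = 603.5 − 591.52 = 12.0 m.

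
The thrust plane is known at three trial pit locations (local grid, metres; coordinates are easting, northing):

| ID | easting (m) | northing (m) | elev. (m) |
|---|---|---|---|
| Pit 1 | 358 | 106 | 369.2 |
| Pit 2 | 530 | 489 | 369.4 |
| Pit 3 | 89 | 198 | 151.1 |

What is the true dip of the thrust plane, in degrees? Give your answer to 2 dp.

Two edge vectors: Pit 1→Pit 2 = (172, 383, 0.2), Pit 1→Pit 3 = (-269, 92, -218.1).
Normal n = (Pit 1→Pit 2) × (Pit 1→Pit 3) = (-83550.7, 37459.4, 118851).
So ∂z/∂easting = −n_x/n_z = 0.70299 and ∂z/∂northing = −n_y/n_z = −0.31518.
Gradient magnitude |∇z| = √(a² + b²) = √(0.49419 + 0.09934) = 0.77041.
True dip = arctan(0.77041) = 37.61°, dipping toward WNW (azimuth ≈ 294°).

37.61°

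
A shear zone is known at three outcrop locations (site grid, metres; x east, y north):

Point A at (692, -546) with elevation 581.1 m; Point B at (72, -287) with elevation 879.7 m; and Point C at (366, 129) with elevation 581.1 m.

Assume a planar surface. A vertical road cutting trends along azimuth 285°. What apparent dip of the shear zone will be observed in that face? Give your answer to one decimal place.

Two edge vectors: Point A→Point B = (-620, 259, 298.6), Point A→Point C = (-326, 675, 0).
Normal n = (Point A→Point B) × (Point A→Point C) = (-201555, -97343.6, -334066).
So ∂z/∂x = −n_x/n_z = −0.60334 and ∂z/∂y = −n_y/n_z = −0.29139.
Unit vector along 285° is (sin 285°, cos 285°) = (-0.9659, 0.2588).
Slope in that direction = a·(-0.9659) + b·(0.2588) = 0.50736.
Apparent dip = arctan|0.50736| = 26.9° (true dip is 33.8°, so apparent ≤ true as expected).

26.9°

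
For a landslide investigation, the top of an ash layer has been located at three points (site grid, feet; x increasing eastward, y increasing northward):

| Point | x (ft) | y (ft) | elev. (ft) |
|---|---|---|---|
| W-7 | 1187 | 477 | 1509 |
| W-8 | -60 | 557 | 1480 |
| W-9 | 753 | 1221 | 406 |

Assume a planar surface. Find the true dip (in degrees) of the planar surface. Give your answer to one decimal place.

Let the plane be z = a·x + b·y + c.
W-8−W-7: −1247a + 80b = −29;  W-9−W-7: −434a + 744b = −1103.
Solving gives a = −0.07465, b = −1.52607.
Gradient magnitude |∇z| = √(a² + b²) = √(0.00557 + 2.32889) = 1.52790.
True dip = arctan(1.52790) = 56.8°, dipping toward N (azimuth ≈ 003°).

56.8°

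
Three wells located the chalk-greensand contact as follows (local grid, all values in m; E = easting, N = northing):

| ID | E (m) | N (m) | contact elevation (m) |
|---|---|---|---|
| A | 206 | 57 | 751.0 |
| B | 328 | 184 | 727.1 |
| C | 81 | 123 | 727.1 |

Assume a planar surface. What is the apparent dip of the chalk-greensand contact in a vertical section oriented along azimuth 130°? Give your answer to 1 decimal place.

11.6°

Two edge vectors: A→B = (122, 127, -23.9), A→C = (-125, 66, -23.9).
Normal n = (A→B) × (A→C) = (-1457.9, 5903.3, 23927).
So ∂z/∂E = −n_x/n_z = 0.06093 and ∂z/∂N = −n_y/n_z = −0.24672.
Unit vector along 130° is (sin 130°, cos 130°) = (0.7660, -0.6428).
Slope in that direction = a·(0.7660) + b·(-0.6428) = 0.20527.
Apparent dip = arctan|0.20527| = 11.6° (true dip is 14.3°, so apparent ≤ true as expected).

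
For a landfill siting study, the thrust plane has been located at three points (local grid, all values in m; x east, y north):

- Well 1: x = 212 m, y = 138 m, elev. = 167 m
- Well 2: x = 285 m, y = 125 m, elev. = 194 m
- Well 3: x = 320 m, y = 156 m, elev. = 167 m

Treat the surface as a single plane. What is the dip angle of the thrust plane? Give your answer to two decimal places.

47.40°

Let the plane be z = a·x + b·y + c.
Well 2−Well 1: 73a − 13b = 27;  Well 3−Well 1: 108a + 18b = 0.
Solving gives a = 0.17881, b = −1.07285.
Gradient magnitude |∇z| = √(a² + b²) = √(0.03197 + 1.15100) = 1.08765.
True dip = arctan(1.08765) = 47.40°, dipping toward N (azimuth ≈ 351°).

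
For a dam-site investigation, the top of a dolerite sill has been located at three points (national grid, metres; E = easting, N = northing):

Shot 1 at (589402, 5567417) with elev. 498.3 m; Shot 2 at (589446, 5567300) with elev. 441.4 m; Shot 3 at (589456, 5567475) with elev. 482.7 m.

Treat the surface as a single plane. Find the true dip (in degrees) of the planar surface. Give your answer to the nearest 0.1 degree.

Two edge vectors: Shot 1→Shot 2 = (44, -117, -56.9), Shot 1→Shot 3 = (54, 58, -15.6).
Normal n = (Shot 1→Shot 2) × (Shot 1→Shot 3) = (5125.4, -2386.2, 8870).
So ∂z/∂E = −n_x/n_z = −0.57784 and ∂z/∂N = −n_y/n_z = 0.26902.
Gradient magnitude |∇z| = √(a² + b²) = √(0.33389 + 0.07237) = 0.63739.
True dip = arctan(0.63739) = 32.5°, dipping toward ESE (azimuth ≈ 115°).

32.5°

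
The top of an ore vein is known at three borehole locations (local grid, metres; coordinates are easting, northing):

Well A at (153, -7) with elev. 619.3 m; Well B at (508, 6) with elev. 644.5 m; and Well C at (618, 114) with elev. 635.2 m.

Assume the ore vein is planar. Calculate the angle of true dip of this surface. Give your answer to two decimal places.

Two edge vectors: Well A→Well B = (355, 13, 25.2), Well A→Well C = (465, 121, 15.9).
Normal n = (Well A→Well B) × (Well A→Well C) = (-2842.5, 6073.5, 36910).
So ∂z/∂easting = −n_x/n_z = 0.07701 and ∂z/∂northing = −n_y/n_z = −0.16455.
Gradient magnitude |∇z| = √(a² + b²) = √(0.00593 + 0.02708) = 0.18168.
True dip = arctan(0.18168) = 10.30°, dipping toward NNW (azimuth ≈ 335°).

10.30°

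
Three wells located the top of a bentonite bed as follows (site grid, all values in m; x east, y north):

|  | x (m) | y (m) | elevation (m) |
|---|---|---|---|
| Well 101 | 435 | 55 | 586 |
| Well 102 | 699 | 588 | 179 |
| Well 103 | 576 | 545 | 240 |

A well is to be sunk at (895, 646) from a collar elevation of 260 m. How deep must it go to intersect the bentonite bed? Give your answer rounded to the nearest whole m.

172 m

Let the plane be z = a·x + b·y + c.
Well 102−Well 101: 264a + 533b = −407;  Well 103−Well 101: 141a + 490b = −346.
Solving gives a = −0.27694, b = −0.62643.
Then c = 586 − a·435 − b·55 = 740.92.
At (895, 646): z_contact = −247.9 − 404.7 + 740.92 = 88.4 m.
Depth below ground = 260 − 88.4 = 172 m.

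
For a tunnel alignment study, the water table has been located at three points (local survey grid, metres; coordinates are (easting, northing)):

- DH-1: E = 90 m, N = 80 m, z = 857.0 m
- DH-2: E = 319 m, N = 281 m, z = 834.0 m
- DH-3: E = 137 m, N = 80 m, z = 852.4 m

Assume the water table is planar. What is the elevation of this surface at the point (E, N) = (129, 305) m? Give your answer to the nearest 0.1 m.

852.5 m

Let the plane be z = a·E + b·N + c.
DH-2−DH-1: 229a + 201b = −23;  DH-3−DH-1: 47a + 0b = −4.6.
Solving gives a = −0.09787, b = −0.00292.
Then c = 857 − a·90 − b·80 = 866.04.
At (129, 305): z = −12.6 − 0.9 + 866.04 = 852.5 m.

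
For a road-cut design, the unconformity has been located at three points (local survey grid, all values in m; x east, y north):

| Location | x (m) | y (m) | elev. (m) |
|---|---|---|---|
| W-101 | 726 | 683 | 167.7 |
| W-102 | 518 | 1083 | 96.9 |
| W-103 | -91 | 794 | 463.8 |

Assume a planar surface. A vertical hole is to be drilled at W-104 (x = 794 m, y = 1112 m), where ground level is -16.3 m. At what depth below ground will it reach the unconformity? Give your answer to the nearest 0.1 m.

13.0 m

Two edge vectors: W-101→W-102 = (-208, 400, -70.8), W-101→W-103 = (-817, 111, 296.1).
Normal n = (W-101→W-102) × (W-101→W-103) = (126298.8, 119432.4, 303712).
So ∂z/∂x = −n_x/n_z = −0.415851 and ∂z/∂y = −n_y/n_z = −0.393242.
Intercept c from W-101: 167.7 + 301.91 + 268.58 = 738.19.
At (794, 1112): z_contact = −330.19 − 437.29 + 738.19 = -29.28 m.
Depth below ground = -16.3 − (-29.28) = 13.0 m.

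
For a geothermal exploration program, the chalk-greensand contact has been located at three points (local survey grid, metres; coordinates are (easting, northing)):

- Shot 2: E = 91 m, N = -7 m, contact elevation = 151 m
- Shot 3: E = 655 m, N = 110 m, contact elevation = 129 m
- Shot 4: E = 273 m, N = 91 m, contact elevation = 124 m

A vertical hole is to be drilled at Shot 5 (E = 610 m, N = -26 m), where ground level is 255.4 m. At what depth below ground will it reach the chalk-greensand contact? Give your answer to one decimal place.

Let the plane be z = a·E + b·N + c.
Shot 3−Shot 2: 564a + 117b = −22;  Shot 4−Shot 2: 182a + 98b = −27.
Solving gives a = 0.02952, b = −0.33033.
Then c = 151 − a·91 − b·-7 = 146.00.
At (610, -26): z_contact = 18.01 + 8.59 + 146.00 = 172.60 m.
Depth below ground = 255.4 − 172.60 = 82.8 m.

82.8 m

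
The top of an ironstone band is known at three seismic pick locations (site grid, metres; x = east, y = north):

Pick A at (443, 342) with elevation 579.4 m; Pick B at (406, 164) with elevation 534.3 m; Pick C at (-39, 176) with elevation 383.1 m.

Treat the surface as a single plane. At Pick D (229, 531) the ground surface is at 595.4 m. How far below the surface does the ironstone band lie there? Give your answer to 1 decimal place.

55.4 m

Two edge vectors: Pick A→Pick B = (-37, -178, -45.1), Pick A→Pick C = (-482, -166, -196.3).
Normal n = (Pick A→Pick B) × (Pick A→Pick C) = (27454.8, 14475.1, -79654).
So ∂z/∂x = −n_x/n_z = 0.34468 and ∂z/∂y = −n_y/n_z = 0.18172.
Intercept c from Pick A: 579.4 − 152.69 − 62.15 = 364.56.
At (229, 531): z_contact = 78.93 + 96.50 + 364.56 = 539.99 m.
Depth below ground = 595.4 − 539.99 = 55.4 m.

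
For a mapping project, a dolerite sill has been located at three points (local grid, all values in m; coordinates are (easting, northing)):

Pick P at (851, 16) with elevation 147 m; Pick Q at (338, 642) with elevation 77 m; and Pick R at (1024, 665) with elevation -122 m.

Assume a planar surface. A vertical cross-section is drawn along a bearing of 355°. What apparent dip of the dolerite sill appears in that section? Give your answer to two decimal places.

17.46°

Let the plane be z = a·E + b·N + c.
Pick Q−Pick P: −513a + 626b = −70;  Pick R−Pick P: 173a + 649b = −269.
Solving gives a = −0.27868, b = −0.34020.
Unit vector along 355° is (sin 355°, cos 355°) = (-0.0872, 0.9962).
Slope in that direction = a·(-0.0872) + b·(0.9962) = −0.31461.
Apparent dip = arctan|0.31461| = 17.46° (true dip is 23.7°, so apparent ≤ true as expected).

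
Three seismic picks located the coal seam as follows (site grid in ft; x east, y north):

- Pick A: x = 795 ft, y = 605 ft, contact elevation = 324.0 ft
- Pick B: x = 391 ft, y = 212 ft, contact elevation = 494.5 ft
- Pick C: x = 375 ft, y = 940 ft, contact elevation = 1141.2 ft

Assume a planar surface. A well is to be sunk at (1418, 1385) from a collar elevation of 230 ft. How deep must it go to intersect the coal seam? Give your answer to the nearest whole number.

Let the plane be z = a·x + b·y + c.
Pick B−Pick A: −404a − 393b = 170.5;  Pick C−Pick A: −420a + 335b = 817.2.
Solving gives a = −1.25924, b = 0.86065.
Then c = 324 − a·795 − b·605 = 804.41.
At (1418, 1385): z_contact = −1785.6 + 1192.0 + 804.41 = 210.8 ft.
Depth below ground = 230 − 210.8 = 19 ft.

19 ft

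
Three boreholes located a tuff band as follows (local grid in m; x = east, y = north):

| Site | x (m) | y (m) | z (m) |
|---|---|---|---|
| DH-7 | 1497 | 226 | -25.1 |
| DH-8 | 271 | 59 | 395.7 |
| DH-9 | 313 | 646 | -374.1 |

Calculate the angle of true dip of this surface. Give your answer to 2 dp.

52.65°

Let the plane be z = a·x + b·y + c.
DH-8−DH-7: −1226a − 167b = 420.8;  DH-9−DH-7: −1184a + 420b = −349.
Solving gives a = −0.16622, b = −1.29952.
Gradient magnitude |∇z| = √(a² + b²) = √(0.02763 + 1.68876) = 1.31011.
True dip = arctan(1.31011) = 52.65°, dipping toward N (azimuth ≈ 007°).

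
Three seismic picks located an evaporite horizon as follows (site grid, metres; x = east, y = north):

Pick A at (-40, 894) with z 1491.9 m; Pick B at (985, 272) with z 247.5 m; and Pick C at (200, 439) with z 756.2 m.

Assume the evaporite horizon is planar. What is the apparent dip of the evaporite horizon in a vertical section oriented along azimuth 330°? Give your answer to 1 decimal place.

54.8°

Let the plane be z = a·x + b·y + c.
Pick B−Pick A: 1025a − 622b = −1244.4;  Pick C−Pick A: 240a − 455b = −735.7.
Solving gives a = −0.34247, b = 1.43628.
Unit vector along 330° is (sin 330°, cos 330°) = (-0.5000, 0.8660).
Slope in that direction = a·(-0.5000) + b·(0.8660) = 1.41509.
Apparent dip = arctan|1.41509| = 54.8° (true dip is 55.9°, so apparent ≤ true as expected).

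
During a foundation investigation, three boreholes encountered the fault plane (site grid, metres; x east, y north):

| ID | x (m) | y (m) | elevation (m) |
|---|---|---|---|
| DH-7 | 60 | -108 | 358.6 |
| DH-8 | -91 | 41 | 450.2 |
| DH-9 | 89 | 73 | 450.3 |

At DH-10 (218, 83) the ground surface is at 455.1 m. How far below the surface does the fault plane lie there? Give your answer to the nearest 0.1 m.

Two edge vectors: DH-7→DH-8 = (-151, 149, 91.6), DH-7→DH-9 = (29, 181, 91.7).
Normal n = (DH-7→DH-8) × (DH-7→DH-9) = (-2916.3, 16503.1, -31652).
So ∂z/∂x = −n_x/n_z = −0.09214 and ∂z/∂y = −n_y/n_z = 0.52139.
Intercept c from DH-7: 358.6 + 5.53 + 56.31 = 420.44.
At (218, 83): z_contact = −20.09 + 43.28 + 420.44 = 443.63 m.
Depth below ground = 455.1 − 443.63 = 11.5 m.

11.5 m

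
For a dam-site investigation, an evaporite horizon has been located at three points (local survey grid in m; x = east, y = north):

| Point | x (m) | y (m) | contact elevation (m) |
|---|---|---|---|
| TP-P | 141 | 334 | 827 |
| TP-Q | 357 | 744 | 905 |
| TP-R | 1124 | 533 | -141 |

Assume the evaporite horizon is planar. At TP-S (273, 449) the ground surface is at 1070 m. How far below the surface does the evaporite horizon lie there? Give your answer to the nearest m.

303 m

Two edge vectors: TP-P→TP-Q = (216, 410, 78), TP-P→TP-R = (983, 199, -968).
Normal n = (TP-P→TP-Q) × (TP-P→TP-R) = (-412402, 285762, -360046).
So ∂z/∂x = −n_x/n_z = −1.14541 and ∂z/∂y = −n_y/n_z = 0.79368.
Intercept c from TP-P: 827 + 161.50 − 265.09 = 723.41.
At (273, 449): z_contact = −312.7 + 356.4 + 723.41 = 767.1 m.
Depth below ground = 1070 − 767.1 = 303 m.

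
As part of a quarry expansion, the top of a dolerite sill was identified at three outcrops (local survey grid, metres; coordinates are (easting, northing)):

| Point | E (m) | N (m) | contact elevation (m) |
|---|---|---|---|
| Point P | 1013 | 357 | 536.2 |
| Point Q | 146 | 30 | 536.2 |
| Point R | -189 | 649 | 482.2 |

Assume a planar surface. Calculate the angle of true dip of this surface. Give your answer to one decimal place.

4.4°

Let the plane be z = a·E + b·N + c.
Point Q−Point P: −867a − 327b = 0;  Point R−Point P: −1202a + 292b = −54.
Solving gives a = 0.02733, b = −0.07245.
Gradient magnitude |∇z| = √(a² + b²) = √(0.00075 + 0.00525) = 0.07743.
True dip = arctan(0.07743) = 4.4°, dipping toward NNW (azimuth ≈ 339°).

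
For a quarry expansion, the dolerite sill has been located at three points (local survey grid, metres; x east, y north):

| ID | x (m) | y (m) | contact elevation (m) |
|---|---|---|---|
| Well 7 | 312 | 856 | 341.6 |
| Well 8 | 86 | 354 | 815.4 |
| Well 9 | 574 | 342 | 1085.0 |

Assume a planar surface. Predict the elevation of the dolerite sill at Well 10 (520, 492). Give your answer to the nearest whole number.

880 m

Two edge vectors: Well 7→Well 8 = (-226, -502, 473.8), Well 7→Well 9 = (262, -514, 743.4).
Normal n = (Well 7→Well 8) × (Well 7→Well 9) = (-129653.6, 292144, 247688).
So ∂z/∂x = −n_x/n_z = 0.52346 and ∂z/∂y = −n_y/n_z = −1.17948.
Intercept c from Well 7: 341.6 − 163.32 + 1009.64 = 1187.92.
At (520, 492): z = 272.2 − 580.3 + 1187.92 = 879.8 m.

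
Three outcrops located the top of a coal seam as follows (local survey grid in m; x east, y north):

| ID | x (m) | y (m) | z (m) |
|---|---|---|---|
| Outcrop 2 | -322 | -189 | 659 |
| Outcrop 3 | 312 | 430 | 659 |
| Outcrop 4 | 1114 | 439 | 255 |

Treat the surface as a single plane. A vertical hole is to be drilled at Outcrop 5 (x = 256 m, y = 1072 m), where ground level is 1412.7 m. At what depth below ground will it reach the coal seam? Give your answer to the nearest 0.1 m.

390.1 m

Let the plane be z = a·x + b·y + c.
Outcrop 3−Outcrop 2: 634a + 619b = 0;  Outcrop 4−Outcrop 2: 1436a + 628b = −404.
Solving gives a = −0.509598, b = 0.521947.
Then c = 659 − a·-322 − b·-189 = 593.56.
At (256, 1072): z_contact = −130.46 + 559.53 + 593.56 = 1022.63 m.
Depth below ground = 1412.7 − 1022.63 = 390.1 m.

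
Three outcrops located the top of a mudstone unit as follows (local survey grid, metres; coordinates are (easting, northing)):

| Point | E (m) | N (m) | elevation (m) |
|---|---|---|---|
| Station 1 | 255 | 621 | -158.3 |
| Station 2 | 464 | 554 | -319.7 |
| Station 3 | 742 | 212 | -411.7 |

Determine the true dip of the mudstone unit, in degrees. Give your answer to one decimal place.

46.3°

Two edge vectors: Station 1→Station 2 = (209, -67, -161.4), Station 1→Station 3 = (487, -409, -253.4).
Normal n = (Station 1→Station 2) × (Station 1→Station 3) = (-49034.8, -25641.2, -52852).
So ∂z/∂E = −n_x/n_z = −0.92778 and ∂z/∂N = −n_y/n_z = −0.48515.
Gradient magnitude |∇z| = √(a² + b²) = √(0.86077 + 0.23537) = 1.04697.
True dip = arctan(1.04697) = 46.3°, dipping toward ENE (azimuth ≈ 062°).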